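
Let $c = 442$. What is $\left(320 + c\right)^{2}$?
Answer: $580644$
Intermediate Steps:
$\left(320 + c\right)^{2} = \left(320 + 442\right)^{2} = 762^{2} = 580644$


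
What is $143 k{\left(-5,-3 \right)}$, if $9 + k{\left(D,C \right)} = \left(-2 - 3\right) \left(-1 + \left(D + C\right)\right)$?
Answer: $5148$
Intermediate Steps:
$k{\left(D,C \right)} = -4 - 5 C - 5 D$ ($k{\left(D,C \right)} = -9 + \left(-2 - 3\right) \left(-1 + \left(D + C\right)\right) = -9 - 5 \left(-1 + \left(C + D\right)\right) = -9 - 5 \left(-1 + C + D\right) = -9 - \left(-5 + 5 C + 5 D\right) = -4 - 5 C - 5 D$)
$143 k{\left(-5,-3 \right)} = 143 \left(-4 - -15 - -25\right) = 143 \left(-4 + 15 + 25\right) = 143 \cdot 36 = 5148$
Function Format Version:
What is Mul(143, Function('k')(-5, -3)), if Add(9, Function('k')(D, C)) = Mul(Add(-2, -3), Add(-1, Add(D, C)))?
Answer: 5148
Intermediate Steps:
Function('k')(D, C) = Add(-4, Mul(-5, C), Mul(-5, D)) (Function('k')(D, C) = Add(-9, Mul(Add(-2, -3), Add(-1, Add(D, C)))) = Add(-9, Mul(-5, Add(-1, Add(C, D)))) = Add(-9, Mul(-5, Add(-1, C, D))) = Add(-9, Add(5, Mul(-5, C), Mul(-5, D))) = Add(-4, Mul(-5, C), Mul(-5, D)))
Mul(143, Function('k')(-5, -3)) = Mul(143, Add(-4, Mul(-5, -3), Mul(-5, -5))) = Mul(143, Add(-4, 15, 25)) = Mul(143, 36) = 5148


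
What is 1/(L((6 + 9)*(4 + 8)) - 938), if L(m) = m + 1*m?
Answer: -1/578 ≈ -0.0017301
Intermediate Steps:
L(m) = 2*m (L(m) = m + m = 2*m)
1/(L((6 + 9)*(4 + 8)) - 938) = 1/(2*((6 + 9)*(4 + 8)) - 938) = 1/(2*(15*12) - 938) = 1/(2*180 - 938) = 1/(360 - 938) = 1/(-578) = -1/578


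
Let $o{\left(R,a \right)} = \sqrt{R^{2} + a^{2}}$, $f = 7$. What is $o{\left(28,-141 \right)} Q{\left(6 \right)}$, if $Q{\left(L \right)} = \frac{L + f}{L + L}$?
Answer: $\frac{13 \sqrt{20665}}{12} \approx 155.73$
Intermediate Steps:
$Q{\left(L \right)} = \frac{7 + L}{2 L}$ ($Q{\left(L \right)} = \frac{L + 7}{L + L} = \frac{7 + L}{2 L}$)
$o{\left(28,-141 \right)} Q{\left(6 \right)} = \sqrt{28^{2} + \left(-141\right)^{2}} \frac{7 + 6}{2 \cdot 6} = \sqrt{784 + 19881} \cdot \frac{1}{2} \cdot \frac{1}{6} \cdot 13 = \sqrt{20665} \cdot \frac{13}{12} = \frac{13 \sqrt{20665}}{12}$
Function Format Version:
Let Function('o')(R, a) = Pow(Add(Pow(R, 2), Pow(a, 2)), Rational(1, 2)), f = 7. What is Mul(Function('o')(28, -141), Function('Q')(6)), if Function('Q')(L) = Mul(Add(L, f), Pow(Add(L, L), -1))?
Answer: Mul(Rational(13, 12), Pow(20665, Rational(1, 2))) ≈ 155.73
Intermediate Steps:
Function('Q')(L) = Mul(Rational(1, 2), Pow(L, -1), Add(7, L)) (Function('Q')(L) = Mul(Add(L, 7), Pow(Add(L, L), -1)) = Mul(Add(7, L), Pow(Mul(2, L), -1)) = Mul(Add(7, L), Mul(Rational(1, 2), Pow(L, -1))) = Mul(Rational(1, 2), Pow(L, -1), Add(7, L)))
Mul(Function('o')(28, -141), Function('Q')(6)) = Mul(Pow(Add(Pow(28, 2), Pow(-141, 2)), Rational(1, 2)), Mul(Rational(1, 2), Pow(6, -1), Add(7, 6))) = Mul(Pow(Add(784, 19881), Rational(1, 2)), Mul(Rational(1, 2), Rational(1, 6), 13)) = Mul(Pow(20665, Rational(1, 2)), Rational(13, 12)) = Mul(Rational(13, 12), Pow(20665, Rational(1, 2)))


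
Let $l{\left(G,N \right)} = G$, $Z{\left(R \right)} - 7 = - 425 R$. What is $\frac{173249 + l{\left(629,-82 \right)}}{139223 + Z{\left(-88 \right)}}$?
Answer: $\frac{86939}{88315} \approx 0.98442$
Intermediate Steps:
$Z{\left(R \right)} = 7 - 425 R$
$\frac{173249 + l{\left(629,-82 \right)}}{139223 + Z{\left(-88 \right)}} = \frac{173249 + 629}{139223 + \left(7 - -37400\right)} = \frac{173878}{139223 + \left(7 + 37400\right)} = \frac{173878}{139223 + 37407} = \frac{173878}{176630} = 173878 \cdot \frac{1}{176630} = \frac{86939}{88315}$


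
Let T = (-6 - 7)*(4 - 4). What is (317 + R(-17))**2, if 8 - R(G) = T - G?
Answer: 94864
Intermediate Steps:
T = 0 (T = -13*0 = 0)
R(G) = 8 + G (R(G) = 8 - (0 - G) = 8 - (-1)*G = 8 + G)
(317 + R(-17))**2 = (317 + (8 - 17))**2 = (317 - 9)**2 = 308**2 = 94864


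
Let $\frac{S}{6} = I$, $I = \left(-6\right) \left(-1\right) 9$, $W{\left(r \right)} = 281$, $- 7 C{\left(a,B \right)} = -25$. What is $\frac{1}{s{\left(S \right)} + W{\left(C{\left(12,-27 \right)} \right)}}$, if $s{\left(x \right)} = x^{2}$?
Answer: $\frac{1}{105257} \approx 9.5006 \cdot 10^{-6}$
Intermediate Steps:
$C{\left(a,B \right)} = \frac{25}{7}$ ($C{\left(a,B \right)} = \left(- \frac{1}{7}\right) \left(-25\right) = \frac{25}{7}$)
$I = 54$ ($I = 6 \cdot 9 = 54$)
$S = 324$ ($S = 6 \cdot 54 = 324$)
$\frac{1}{s{\left(S \right)} + W{\left(C{\left(12,-27 \right)} \right)}} = \frac{1}{324^{2} + 281} = \frac{1}{104976 + 281} = \frac{1}{105257}$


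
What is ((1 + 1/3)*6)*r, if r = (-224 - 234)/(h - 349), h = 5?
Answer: 458/43 ≈ 10.651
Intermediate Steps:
r = 229/172 (r = (-224 - 234)/(5 - 349) = -458/(-344) = -458*(-1/344) = 229/172 ≈ 1.3314)
((1 + 1/3)*6)*r = ((1 + 1/3)*6)*(229/172) = ((1 + ⅓)*6)*(229/172) = ((4/3)*6)*(229/172) = 8*(229/172) = 458/43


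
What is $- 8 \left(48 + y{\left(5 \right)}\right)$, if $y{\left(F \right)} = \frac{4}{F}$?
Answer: $- \frac{1952}{5} \approx -390.4$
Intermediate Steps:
$- 8 \left(48 + y{\left(5 \right)}\right) = - 8 \left(48 + \frac{4}{5}\right) = \left(-8\right) \frac{244}{5} = - \frac{1952}{5}$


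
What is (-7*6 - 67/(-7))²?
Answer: 51529/49 ≈ 1051.6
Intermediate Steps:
(-7*6 - 67/(-7))² = (-42 - 67*(-⅐))² = (-42 + 67/7)² = (-227/7)² = 51529/49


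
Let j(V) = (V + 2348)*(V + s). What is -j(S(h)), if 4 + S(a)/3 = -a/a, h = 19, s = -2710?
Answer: 6357425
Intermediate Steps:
S(a) = -15 (S(a) = -12 + 3*(-a/a) = -12 + 3*(-1*1) = -12 + 3*(-1) = -12 - 3 = -15)
j(V) = (-2710 + V)*(2348 + V) (j(V) = (V + 2348)*(V - 2710) = (2348 + V)*(-2710 + V) = (-2710 + V)*(2348 + V))
-j(S(h)) = -(-6363080 + (-15)**2 - 362*(-15)) = -(-6363080 + 225 + 5430) = -1*(-6357425) = 6357425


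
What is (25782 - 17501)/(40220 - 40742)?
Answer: -8281/522 ≈ -15.864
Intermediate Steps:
(25782 - 17501)/(40220 - 40742) = 8281/(-522) = 8281*(-1/522) = -8281/522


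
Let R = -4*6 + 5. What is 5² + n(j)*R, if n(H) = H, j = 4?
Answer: -51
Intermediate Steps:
R = -19 (R = -24 + 5 = -19)
5² + n(j)*R = 5² + 4*(-19) = 25 - 76 = -51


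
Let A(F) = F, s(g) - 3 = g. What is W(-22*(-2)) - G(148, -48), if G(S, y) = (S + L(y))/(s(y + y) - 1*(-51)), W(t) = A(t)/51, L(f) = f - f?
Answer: 522/119 ≈ 4.3866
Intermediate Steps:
s(g) = 3 + g
L(f) = 0
W(t) = t/51
G(S, y) = S/(54 + 2*y) (G(S, y) = (S + 0)/((3 + (y + y)) - 1*(-51)) = S/((3 + 2*y) + 51) = S/(54 + 2*y))
W(-22*(-2)) - G(148, -48) = (-22*(-2))/51 - 148/(2*(27 - 48)) = (1/51)*44 - 148/(2*(-21)) = 44/51 - 148*(-1)/(2*21) = 44/51 - 1*(-74/21) = 44/51 + 74/21 = 522/119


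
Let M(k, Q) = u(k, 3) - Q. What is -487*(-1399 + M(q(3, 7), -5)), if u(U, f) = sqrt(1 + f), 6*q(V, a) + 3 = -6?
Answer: 677904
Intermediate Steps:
q(V, a) = -3/2 (q(V, a) = -1/2 + (1/6)*(-6) = -1/2 - 1 = -3/2)
M(k, Q) = 2 - Q (M(k, Q) = sqrt(1 + 3) - Q = sqrt(4) - Q = 2 - Q)
-487*(-1399 + M(q(3, 7), -5)) = -487*(-1399 + (2 - 1*(-5))) = -487*(-1399 + (2 + 5)) = -487*(-1399 + 7) = -487*(-1392) = 677904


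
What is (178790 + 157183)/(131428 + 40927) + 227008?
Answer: 39126299813/172355 ≈ 2.2701e+5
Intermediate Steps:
(178790 + 157183)/(131428 + 40927) + 227008 = 335973/172355 + 227008 = 39126299813/172355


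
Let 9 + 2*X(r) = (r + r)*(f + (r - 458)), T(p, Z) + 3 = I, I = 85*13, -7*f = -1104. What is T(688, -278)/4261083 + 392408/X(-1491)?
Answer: 1116684188146/7587007419405 ≈ 0.14718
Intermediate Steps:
f = 1104/7 (f = -⅐*(-1104) = 1104/7 ≈ 157.71)
I = 1105
T(p, Z) = 1102 (T(p, Z) = -3 + 1105 = 1102)
X(r) = -9/2 + r*(-2102/7 + r) (X(r) = -9/2 + ((r + r)*(1104/7 + (r - 458)))/2 = -9/2 + ((2*r)*(1104/7 + (-458 + r)))/2 = -9/2 + ((2*r)*(-2102/7 + r))/2 = -9/2 + (2*r*(-2102/7 + r))/2 = -9/2 + r*(-2102/7 + r))
T(688, -278)/4261083 + 392408/X(-1491) = 1102/4261083 + 392408/(-9/2 + (-1491)² - 2102/7*(-1491)) = 1102*(1/4261083) + 392408/(-9/2 + 2223081 + 447726) = 1102/4261083 + 392408/(5341605/2) = 1102/4261083 + 392408*(2/5341605) = 1102/4261083 + 784816/5341605 = 1116684188146/7587007419405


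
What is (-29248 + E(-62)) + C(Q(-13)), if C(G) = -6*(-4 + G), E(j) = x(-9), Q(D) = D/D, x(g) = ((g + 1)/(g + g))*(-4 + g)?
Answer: -263122/9 ≈ -29236.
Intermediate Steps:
x(g) = (1 + g)*(-4 + g)/(2*g) (x(g) = ((1 + g)/((2*g)))*(-4 + g) = ((1 + g)*(1/(2*g)))*(-4 + g) = ((1 + g)/(2*g))*(-4 + g) = (1 + g)*(-4 + g)/(2*g))
Q(D) = 1
E(j) = -52/9 (E(j) = (½)*(-4 - 9*(-3 - 9))/(-9) = (½)*(-⅑)*(-4 - 9*(-12)) = (½)*(-⅑)*(-4 + 108) = (½)*(-⅑)*104 = -52/9)
C(G) = 24 - 6*G
(-29248 + E(-62)) + C(Q(-13)) = (-29248 - 52/9) + (24 - 6*1) = -263284/9 + (24 - 6) = -263284/9 + 18 = -263122/9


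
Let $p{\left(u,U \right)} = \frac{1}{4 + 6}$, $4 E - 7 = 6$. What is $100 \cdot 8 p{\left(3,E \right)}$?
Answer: $80$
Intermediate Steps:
$E = \frac{13}{4}$ ($E = \frac{7}{4} + \frac{1}{4} \cdot 6 = \frac{7}{4} + \frac{3}{2} = \frac{13}{4} \approx 3.25$)
$p{\left(u,U \right)} = \frac{1}{10}$
$100 \cdot 8 p{\left(3,E \right)} = 100 \cdot 8 \cdot \frac{1}{10} = 800 \cdot \frac{1}{10} = 80$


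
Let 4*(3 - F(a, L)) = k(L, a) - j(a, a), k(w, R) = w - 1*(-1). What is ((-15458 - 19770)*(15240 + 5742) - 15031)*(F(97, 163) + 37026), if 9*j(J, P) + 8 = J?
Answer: -984319475822039/36 ≈ -2.7342e+13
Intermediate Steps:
k(w, R) = 1 + w (k(w, R) = w + 1 = 1 + w)
j(J, P) = -8/9 + J/9
F(a, L) = 91/36 - L/4 + a/36 (F(a, L) = 3 - ((1 + L) - (-8/9 + a/9))/4 = 3 - ((1 + L) + (8/9 - a/9))/4 = 3 - (17/9 + L - a/9)/4 = 3 + (-17/36 - L/4 + a/36) = 91/36 - L/4 + a/36)
((-15458 - 19770)*(15240 + 5742) - 15031)*(F(97, 163) + 37026) = ((-15458 - 19770)*(15240 + 5742) - 15031)*((91/36 - ¼*163 + (1/36)*97) + 37026) = (-35228*20982 - 15031)*((91/36 - 163/4 + 97/36) + 37026) = (-739153896 - 15031)*(-1279/36 + 37026) = -739168927*1331657/36 = -984319475822039/36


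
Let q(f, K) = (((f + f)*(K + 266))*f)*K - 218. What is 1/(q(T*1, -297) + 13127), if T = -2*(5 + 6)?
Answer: 1/8925285 ≈ 1.1204e-7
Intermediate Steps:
T = -22 (T = -2*11 = -22)
q(f, K) = -218 + 2*K*f²*(266 + K) (q(f, K) = (((2*f)*(266 + K))*f)*K - 218 = ((2*f*(266 + K))*f)*K - 218 = (2*f²*(266 + K))*K - 218 = 2*K*f²*(266 + K) - 218 = -218 + 2*K*f²*(266 + K))
1/(q(T*1, -297) + 13127) = 1/((-218 + 2*(-297)²*(-22*1)² + 532*(-297)*(-22*1)²) + 13127) = 1/((-218 + 2*88209*(-22)² + 532*(-297)*(-22)²) + 13127) = 1/((-218 + 2*88209*484 + 532*(-297)*484) + 13127) = 1/((-218 + 85386312 - 76473936) + 13127) = 1/(8912158 + 13127) = 1/8925285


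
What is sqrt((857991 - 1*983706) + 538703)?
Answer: 134*sqrt(23) ≈ 642.64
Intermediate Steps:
sqrt((857991 - 1*983706) + 538703) = sqrt((857991 - 983706) + 538703) = sqrt(-125715 + 538703) = sqrt(412988) = 134*sqrt(23)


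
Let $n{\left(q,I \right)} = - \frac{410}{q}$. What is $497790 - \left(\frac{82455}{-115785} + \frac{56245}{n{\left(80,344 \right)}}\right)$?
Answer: $\frac{161013548027}{316479} \approx 5.0877 \cdot 10^{5}$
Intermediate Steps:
$497790 - \left(\frac{82455}{-115785} + \frac{56245}{n{\left(80,344 \right)}}\right) = 497790 - \left(\frac{82455}{-115785} + \frac{56245}{\left(-410\right) \frac{1}{80}}\right) = 497790 - \left(82455 \left(- \frac{1}{115785}\right) + \frac{56245}{\left(-410\right) \frac{1}{80}}\right) = 497790 - \left(- \frac{5497}{7719} + \frac{56245}{- \frac{41}{8}}\right) = 497790 - \left(- \frac{5497}{7719} + 56245 \left(- \frac{8}{41}\right)\right) = 497790 - \left(- \frac{5497}{7719} - \frac{449960}{41}\right) = 497790 - - \frac{3473466617}{316479} = 497790 + \frac{3473466617}{316479} = \frac{161013548027}{316479}$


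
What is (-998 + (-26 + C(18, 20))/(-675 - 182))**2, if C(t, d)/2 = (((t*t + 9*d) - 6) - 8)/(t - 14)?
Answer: 731888805025/734449 ≈ 9.9651e+5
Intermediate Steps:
C(t, d) = 2*(-14 + t**2 + 9*d)/(-14 + t) (C(t, d) = 2*((((t*t + 9*d) - 6) - 8)/(t - 14)) = 2*((((t**2 + 9*d) - 6) - 8)/(-14 + t)) = 2*(((-6 + t**2 + 9*d) - 8)/(-14 + t)) = 2*((-14 + t**2 + 9*d)/(-14 + t)) = 2*(-14 + t**2 + 9*d)/(-14 + t))
(-998 + (-26 + C(18, 20))/(-675 - 182))**2 = (-998 + (-26 + 2*(-14 + 18**2 + 9*20)/(-14 + 18))/(-675 - 182))**2 = (-998 + (-26 + 2*(-14 + 324 + 180)/4)/(-857))**2 = (-998 + (-26 + 2*(1/4)*490)*(-1/857))**2 = (-998 + (-26 + 245)*(-1/857))**2 = (-998 + 219*(-1/857))**2 = (-998 - 219/857)**2 = (-855505/857)**2 = 731888805025/734449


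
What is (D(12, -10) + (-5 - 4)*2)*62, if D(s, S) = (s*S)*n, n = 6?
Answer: -45756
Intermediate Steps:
D(s, S) = 6*S*s (D(s, S) = (s*S)*6 = (S*s)*6 = 6*S*s)
(D(12, -10) + (-5 - 4)*2)*62 = (6*(-10)*12 + (-5 - 4)*2)*62 = (-720 - 9*2)*62 = (-720 - 18)*62 = -738*62 = -45756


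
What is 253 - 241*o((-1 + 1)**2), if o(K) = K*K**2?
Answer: 253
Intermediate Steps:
o(K) = K**3
253 - 241*o((-1 + 1)**2) = 253 - 241*(-1 + 1)**6 = 253 - 241*(0**2)**3 = 253 - 241*0**3 = 253 - 241*0 = 253 + 0 = 253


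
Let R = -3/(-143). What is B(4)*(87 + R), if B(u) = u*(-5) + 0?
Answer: -248880/143 ≈ -1740.4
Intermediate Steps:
R = 3/143 (R = -3*(-1/143) = 3/143 ≈ 0.020979)
B(u) = -5*u (B(u) = -5*u + 0 = -5*u)
B(4)*(87 + R) = (-5*4)*(87 + 3/143) = -20*12444/143 = -248880/143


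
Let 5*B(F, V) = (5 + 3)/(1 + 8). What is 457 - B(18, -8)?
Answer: 20557/45 ≈ 456.82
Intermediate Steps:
B(F, V) = 8/45 (B(F, V) = ((5 + 3)/(1 + 8))/5 = (8/9)/5 = (8*(1/9))/5 = (1/5)*(8/9) = 8/45)
457 - B(18, -8) = 457 - 1*8/45 = 457 - 8/45 = 20557/45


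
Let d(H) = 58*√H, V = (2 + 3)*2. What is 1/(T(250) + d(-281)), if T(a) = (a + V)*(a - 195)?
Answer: 3575/51358821 - 29*I*√281/102717642 ≈ 6.9608e-5 - 4.7327e-6*I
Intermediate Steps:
V = 10 (V = 5*2 = 10)
T(a) = (-195 + a)*(10 + a) (T(a) = (a + 10)*(a - 195) = (10 + a)*(-195 + a) = (-195 + a)*(10 + a))
1/(T(250) + d(-281)) = 1/((-1950 + 250² - 185*250) + 58*√(-281)) = 1/((-1950 + 62500 - 46250) + 58*(I*√281)) = 1/(14300 + 58*I*√281)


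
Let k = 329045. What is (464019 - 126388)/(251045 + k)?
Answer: 48233/82870 ≈ 0.58203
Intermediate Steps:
(464019 - 126388)/(251045 + k) = (464019 - 126388)/(251045 + 329045) = 337631/580090 = 337631*(1/580090) = 48233/82870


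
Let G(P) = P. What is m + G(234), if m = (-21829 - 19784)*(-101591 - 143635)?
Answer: 10204589772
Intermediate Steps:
m = 10204589538 (m = -41613*(-245226) = 10204589538)
m + G(234) = 10204589538 + 234 = 10204589772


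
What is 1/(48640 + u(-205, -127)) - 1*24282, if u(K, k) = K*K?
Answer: -2201527529/90665 ≈ -24282.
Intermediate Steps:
u(K, k) = K²
1/(48640 + u(-205, -127)) - 1*24282 = 1/(48640 + (-205)²) - 1*24282 = 1/(48640 + 42025) - 24282 = 1/90665 - 24282 = -2201527529/90665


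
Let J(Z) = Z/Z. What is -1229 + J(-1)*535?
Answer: -694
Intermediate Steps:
J(Z) = 1
-1229 + J(-1)*535 = -1229 + 1*535 = -1229 + 535 = -694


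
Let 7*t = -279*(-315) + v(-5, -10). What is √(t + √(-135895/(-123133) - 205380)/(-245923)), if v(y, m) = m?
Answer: √(564040898450043713412825125 - 1483780601191*I*√3113900542647785)/211968657313 ≈ 112.04 - 8.2237e-6*I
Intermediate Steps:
t = 87875/7 (t = (-279*(-315) - 10)/7 = (87885 - 10)/7 = (⅐)*87875 = 87875/7 ≈ 12554.)
√(t + √(-135895/(-123133) - 205380)/(-245923)) = √(87875/7 + √(-135895/(-123133) - 205380)/(-245923)) = √(87875/7 + √(-135895*(-1/123133) - 205380)*(-1/245923)) = √(87875/7 + √(135895/123133 - 205380)*(-1/245923)) = √(87875/7 + √(-25288919645/123133)*(-1/245923)) = √(87875/7 + (I*√3113900542647785/123133)*(-1/245923)) = √(87875/7 - I*√3113900542647785/30281236759)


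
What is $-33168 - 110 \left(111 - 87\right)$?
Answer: $-35808$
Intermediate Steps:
$-33168 - 110 \left(111 - 87\right) = -33168 - 110 \cdot 24 = -33168 - 2640 = -35808$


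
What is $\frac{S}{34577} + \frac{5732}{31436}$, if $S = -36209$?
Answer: $- \frac{235017690}{271740643} \approx -0.86486$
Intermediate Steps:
$\frac{S}{34577} + \frac{5732}{31436} = - \frac{36209}{34577} + \frac{5732}{31436} = \left(-36209\right) \frac{1}{34577} + 5732 \cdot \frac{1}{31436} = - \frac{36209}{34577} + \frac{1433}{7859} = - \frac{235017690}{271740643}$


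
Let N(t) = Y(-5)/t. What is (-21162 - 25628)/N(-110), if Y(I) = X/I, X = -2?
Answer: 12867250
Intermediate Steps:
Y(I) = -2/I
N(t) = 2/(5*t) (N(t) = (-2/(-5))/t = (-2*(-⅕))/t = 2/(5*t))
(-21162 - 25628)/N(-110) = (-21162 - 25628)/(((⅖)/(-110))) = -46790/((⅖)*(-1/110)) = -46790/(-1/275) = -46790*(-275) = 12867250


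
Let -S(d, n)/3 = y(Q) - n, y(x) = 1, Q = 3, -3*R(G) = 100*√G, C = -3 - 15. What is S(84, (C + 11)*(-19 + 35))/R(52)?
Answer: 1017*√13/2600 ≈ 1.4103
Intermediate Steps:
C = -18
R(G) = -100*√G/3
S(d, n) = -3 + 3*n (S(d, n) = -3*(1 - n) = -3 + 3*n)
S(84, (C + 11)*(-19 + 35))/R(52) = (-3 + 3*((-18 + 11)*(-19 + 35)))/((-200*√13/3)) = (-3 + 3*(-7*16))/((-200*√13/3)) = (-3 + 3*(-112))/((-200*√13/3)) = (-3 - 336)*(-3*√13/2600) = -(-1017)*√13/2600 = 1017*√13/2600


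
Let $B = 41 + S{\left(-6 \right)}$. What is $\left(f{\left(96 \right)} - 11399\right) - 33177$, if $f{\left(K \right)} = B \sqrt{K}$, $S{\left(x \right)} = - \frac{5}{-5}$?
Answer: $-44576 + 168 \sqrt{6} \approx -44165.0$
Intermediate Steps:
$S{\left(x \right)} = 1$ ($S{\left(x \right)} = \left(-5\right) \left(- \frac{1}{5}\right) = 1$)
$B = 42$ ($B = 41 + 1 = 42$)
$f{\left(K \right)} = 42 \sqrt{K}$
$\left(f{\left(96 \right)} - 11399\right) - 33177 = \left(42 \sqrt{96} - 11399\right) - 33177 = \left(42 \cdot 4 \sqrt{6} - 11399\right) - 33177 = \left(168 \sqrt{6} - 11399\right) - 33177 = \left(-11399 + 168 \sqrt{6}\right) - 33177 = -44576 + 168 \sqrt{6}$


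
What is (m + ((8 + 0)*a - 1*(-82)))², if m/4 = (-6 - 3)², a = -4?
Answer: 139876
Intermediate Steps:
m = 324 (m = 4*(-6 - 3)² = 4*(-9)² = 4*81 = 324)
(m + ((8 + 0)*a - 1*(-82)))² = (324 + ((8 + 0)*(-4) - 1*(-82)))² = (324 + (8*(-4) + 82))² = (324 + (-32 + 82))² = (324 + 50)² = 374² = 139876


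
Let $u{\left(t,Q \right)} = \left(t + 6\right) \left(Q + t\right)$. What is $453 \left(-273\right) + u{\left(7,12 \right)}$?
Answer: $-123422$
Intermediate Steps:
$u{\left(t,Q \right)} = \left(6 + t\right) \left(Q + t\right)$
$453 \left(-273\right) + u{\left(7,12 \right)} = 453 \left(-273\right) + \left(7^{2} + 6 \cdot 12 + 6 \cdot 7 + 12 \cdot 7\right) = -123669 + \left(49 + 72 + 42 + 84\right) = -123669 + 247 = -123422$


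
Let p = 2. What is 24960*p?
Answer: 49920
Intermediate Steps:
24960*p = 24960*2 = 49920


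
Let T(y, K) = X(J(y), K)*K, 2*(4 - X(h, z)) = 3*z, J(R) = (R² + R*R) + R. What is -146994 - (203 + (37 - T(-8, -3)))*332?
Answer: -235140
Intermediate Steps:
J(R) = R + 2*R² (J(R) = (R² + R²) + R = 2*R² + R = R + 2*R²)
X(h, z) = 4 - 3*z/2
T(y, K) = K*(4 - 3*K/2) (T(y, K) = (4 - 3*K/2)*K = K*(4 - 3*K/2))
-146994 - (203 + (37 - T(-8, -3)))*332 = -146994 - (203 + (37 - (-3)*(8 - 3*(-3))/2))*332 = -146994 - (203 + (37 - (-3)*(8 + 9)/2))*332 = -146994 - (203 + (37 - (-3)*17/2))*332 = -146994 - (203 + (37 - 1*(-51/2)))*332 = -146994 - (203 + (37 + 51/2))*332 = -146994 - (203 + 125/2)*332 = -146994 - 531*332/2 = -146994 - 1*88146 = -146994 - 88146 = -235140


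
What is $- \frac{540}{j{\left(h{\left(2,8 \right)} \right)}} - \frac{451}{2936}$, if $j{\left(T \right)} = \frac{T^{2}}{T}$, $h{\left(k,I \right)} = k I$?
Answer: $- \frac{99541}{2936} \approx -33.904$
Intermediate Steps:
$h{\left(k,I \right)} = I k$
$j{\left(T \right)} = T$
$- \frac{540}{j{\left(h{\left(2,8 \right)} \right)}} - \frac{451}{2936} = - \frac{540}{8 \cdot 2} - \frac{451}{2936} = - \frac{540}{16} - \frac{451}{2936} = \left(-540\right) \frac{1}{16} - \frac{451}{2936} = - \frac{135}{4} - \frac{451}{2936} = - \frac{99541}{2936}$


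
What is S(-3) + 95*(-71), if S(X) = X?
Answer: -6748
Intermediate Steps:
S(-3) + 95*(-71) = -3 + 95*(-71) = -3 - 6745 = -6748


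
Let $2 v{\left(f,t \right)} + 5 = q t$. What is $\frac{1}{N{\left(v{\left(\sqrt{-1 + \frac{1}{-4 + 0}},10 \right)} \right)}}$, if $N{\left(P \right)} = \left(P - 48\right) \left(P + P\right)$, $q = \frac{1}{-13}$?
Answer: $\frac{338}{99225} \approx 0.0034064$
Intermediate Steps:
$q = - \frac{1}{13} \approx -0.076923$
$v{\left(f,t \right)} = - \frac{5}{2} - \frac{t}{26}$ ($v{\left(f,t \right)} = - \frac{5}{2} + \frac{\left(- \frac{1}{13}\right) t}{2} = - \frac{5}{2} - \frac{t}{26}$)
$N{\left(P \right)} = 2 P \left(-48 + P\right)$ ($N{\left(P \right)} = \left(-48 + P\right) 2 P = 2 P \left(-48 + P\right)$)
$\frac{1}{N{\left(v{\left(\sqrt{-1 + \frac{1}{-4 + 0}},10 \right)} \right)}} = \frac{1}{2 \left(- \frac{5}{2} - \frac{5}{13}\right) \left(-48 - \frac{75}{26}\right)} = \frac{1}{2 \left(- \frac{75}{26}\right) \left(-48 - \frac{75}{26}\right)} = \frac{1}{2 \left(- \frac{75}{26}\right) \left(- \frac{1323}{26}\right)} = \frac{1}{\frac{99225}{338}} = \frac{338}{99225}$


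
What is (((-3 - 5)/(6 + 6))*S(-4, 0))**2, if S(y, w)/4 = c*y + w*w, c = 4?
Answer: 16384/9 ≈ 1820.4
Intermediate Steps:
S(y, w) = 4*w**2 + 16*y (S(y, w) = 4*(4*y + w*w) = 4*(4*y + w**2) = 4*(w**2 + 4*y) = 4*w**2 + 16*y)
(((-3 - 5)/(6 + 6))*S(-4, 0))**2 = (((-3 - 5)/(6 + 6))*(4*0**2 + 16*(-4)))**2 = ((-8/12)*(4*0 - 64))**2 = ((-8*1/12)*(0 - 64))**2 = (-2/3*(-64))**2 = (128/3)**2 = 16384/9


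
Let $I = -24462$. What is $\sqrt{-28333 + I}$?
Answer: $i \sqrt{52795} \approx 229.77 i$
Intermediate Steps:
$\sqrt{-28333 + I} = \sqrt{-28333 - 24462} = \sqrt{-52795} = i \sqrt{52795}$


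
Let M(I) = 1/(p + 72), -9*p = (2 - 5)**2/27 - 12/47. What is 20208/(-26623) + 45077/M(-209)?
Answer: 109636137051695/33784587 ≈ 3.2452e+6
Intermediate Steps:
p = -11/1269 (p = -((2 - 5)**2/27 - 12/47)/9 = -((-3)**2*(1/27) - 12*1/47)/9 = -(9*(1/27) - 12/47)/9 = -(1/3 - 12/47)/9 = -1/9*11/141 = -11/1269 ≈ -0.0086682)
M(I) = 1269/91357 (M(I) = 1/(-11/1269 + 72) = 1/(91357/1269) = 1269/91357)
20208/(-26623) + 45077/M(-209) = 20208/(-26623) + 45077/(1269/91357) = 20208*(-1/26623) + 45077*(91357/1269) = -20208/26623 + 4118099489/1269 = 109636137051695/33784587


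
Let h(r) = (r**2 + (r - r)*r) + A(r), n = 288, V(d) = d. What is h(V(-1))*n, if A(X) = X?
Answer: 0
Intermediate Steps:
h(r) = r + r**2 (h(r) = (r**2 + (r - r)*r) + r = (r**2 + 0*r) + r = (r**2 + 0) + r = r**2 + r = r + r**2)
h(V(-1))*n = -(1 - 1)*288 = -1*0*288 = 0*288 = 0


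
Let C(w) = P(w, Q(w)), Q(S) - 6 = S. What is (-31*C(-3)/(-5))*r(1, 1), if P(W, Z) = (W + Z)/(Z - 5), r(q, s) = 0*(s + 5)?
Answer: 0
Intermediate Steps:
Q(S) = 6 + S
r(q, s) = 0 (r(q, s) = 0*(5 + s) = 0)
P(W, Z) = (W + Z)/(-5 + Z)
C(w) = (6 + 2*w)/(1 + w) (C(w) = (w + (6 + w))/(-5 + (6 + w)) = (6 + 2*w)/(1 + w))
(-31*C(-3)/(-5))*r(1, 1) = -31*2*(3 - 3)/(1 - 3)/(-5)*0 = -31*2*0/(-2)*(-1)/5*0 = -31*2*(-1/2)*0*(-1)/5*0 = -0*(-1)/5*0 = -31*0*0 = 0*0 = 0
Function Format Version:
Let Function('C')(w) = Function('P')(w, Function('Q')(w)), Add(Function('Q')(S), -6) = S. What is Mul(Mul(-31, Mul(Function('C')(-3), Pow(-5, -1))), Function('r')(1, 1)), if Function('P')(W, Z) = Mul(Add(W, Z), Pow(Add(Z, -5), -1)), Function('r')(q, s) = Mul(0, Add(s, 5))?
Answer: 0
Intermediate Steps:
Function('Q')(S) = Add(6, S)
Function('r')(q, s) = 0 (Function('r')(q, s) = Mul(0, Add(5, s)) = 0)
Function('P')(W, Z) = Mul(Pow(Add(-5, Z), -1), Add(W, Z)) (Function('P')(W, Z) = Mul(Add(W, Z), Pow(Add(-5, Z), -1)) = Mul(Pow(Add(-5, Z), -1), Add(W, Z)))
Function('C')(w) = Mul(Pow(Add(1, w), -1), Add(6, Mul(2, w))) (Function('C')(w) = Mul(Pow(Add(-5, Add(6, w)), -1), Add(w, Add(6, w))) = Mul(Pow(Add(1, w), -1), Add(6, Mul(2, w))))
Mul(Mul(-31, Mul(Function('C')(-3), Pow(-5, -1))), Function('r')(1, 1)) = Mul(Mul(-31, Mul(Mul(2, Pow(Add(1, -3), -1), Add(3, -3)), Pow(-5, -1))), 0) = Mul(Mul(-31, Mul(Mul(2, Pow(-2, -1), 0), Rational(-1, 5))), 0) = Mul(Mul(-31, Mul(Mul(2, Rational(-1, 2), 0), Rational(-1, 5))), 0) = Mul(Mul(-31, Mul(0, Rational(-1, 5))), 0) = Mul(Mul(-31, 0), 0) = Mul(0, 0) = 0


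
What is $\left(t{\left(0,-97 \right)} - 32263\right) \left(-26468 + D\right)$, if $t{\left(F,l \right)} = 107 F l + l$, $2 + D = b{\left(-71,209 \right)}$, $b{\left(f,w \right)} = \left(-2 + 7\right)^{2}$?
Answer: $855760200$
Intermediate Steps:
$b{\left(f,w \right)} = 25$ ($b{\left(f,w \right)} = 5^{2} = 25$)
$D = 23$ ($D = -2 + 25 = 23$)
$t{\left(F,l \right)} = l + 107 F l$ ($t{\left(F,l \right)} = 107 F l + l = l + 107 F l$)
$\left(t{\left(0,-97 \right)} - 32263\right) \left(-26468 + D\right) = \left(- 97 \left(1 + 107 \cdot 0\right) - 32263\right) \left(-26468 + 23\right) = \left(- 97 \left(1 + 0\right) - 32263\right) \left(-26445\right) = \left(\left(-97\right) 1 - 32263\right) \left(-26445\right) = \left(-97 - 32263\right) \left(-26445\right) = \left(-32360\right) \left(-26445\right) = 855760200$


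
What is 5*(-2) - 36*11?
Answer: -406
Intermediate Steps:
5*(-2) - 36*11 = -10 - 396 = -406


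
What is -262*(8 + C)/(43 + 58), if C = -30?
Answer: 5764/101 ≈ 57.069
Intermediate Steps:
-262*(8 + C)/(43 + 58) = -262*(8 - 30)/(43 + 58) = -(-5764)/101 = -262*(-22/101) = 5764/101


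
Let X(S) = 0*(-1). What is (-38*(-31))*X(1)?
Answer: 0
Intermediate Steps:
X(S) = 0
(-38*(-31))*X(1) = -38*(-31)*0 = 1178*0 = 0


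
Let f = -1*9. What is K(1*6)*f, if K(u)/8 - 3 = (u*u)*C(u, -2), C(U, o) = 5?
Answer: -13176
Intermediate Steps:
f = -9
K(u) = 24 + 40*u² (K(u) = 24 + 8*((u*u)*5) = 24 + 8*(u²*5) = 24 + 8*(5*u²) = 24 + 40*u²)
K(1*6)*f = (24 + 40*(1*6)²)*(-9) = (24 + 40*6²)*(-9) = (24 + 40*36)*(-9) = (24 + 1440)*(-9) = 1464*(-9) = -13176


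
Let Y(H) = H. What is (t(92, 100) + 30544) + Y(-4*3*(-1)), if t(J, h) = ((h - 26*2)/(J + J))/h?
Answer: 35139403/1150 ≈ 30556.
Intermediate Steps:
t(J, h) = (-52 + h)/(2*J*h) (t(J, h) = ((h - 52)/((2*J)))/h = ((-52 + h)*(1/(2*J)))/h = ((-52 + h)/(2*J))/h = (-52 + h)/(2*J*h))
(t(92, 100) + 30544) + Y(-4*3*(-1)) = ((1/2)*(-52 + 100)/(92*100) + 30544) - 4*3*(-1) = ((1/2)*(1/92)*(1/100)*48 + 30544) - 12*(-1) = (3/1150 + 30544) + 12 = 35125603/1150 + 12 = 35139403/1150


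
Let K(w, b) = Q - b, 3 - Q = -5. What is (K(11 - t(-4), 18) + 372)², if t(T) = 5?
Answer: 131044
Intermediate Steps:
Q = 8 (Q = 3 - 1*(-5) = 3 + 5 = 8)
K(w, b) = 8 - b
(K(11 - t(-4), 18) + 372)² = ((8 - 1*18) + 372)² = ((8 - 18) + 372)² = (-10 + 372)² = 362² = 131044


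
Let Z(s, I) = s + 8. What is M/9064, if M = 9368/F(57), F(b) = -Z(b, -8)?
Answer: -1171/73645 ≈ -0.015901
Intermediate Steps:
Z(s, I) = 8 + s
F(b) = -8 - b (F(b) = -(8 + b) = -8 - b)
M = -9368/65 (M = 9368/(-8 - 1*57) = 9368/(-8 - 57) = 9368/(-65) = 9368*(-1/65) = -9368/65 ≈ -144.12)
M/9064 = -9368/65/9064 = -9368/65*1/9064 = -1171/73645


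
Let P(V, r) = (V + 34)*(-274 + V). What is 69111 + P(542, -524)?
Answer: 223479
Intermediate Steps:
P(V, r) = (-274 + V)*(34 + V) (P(V, r) = (34 + V)*(-274 + V) = (-274 + V)*(34 + V))
69111 + P(542, -524) = 69111 + (-9316 + 542**2 - 240*542) = 69111 + (-9316 + 293764 - 130080) = 69111 + 154368 = 223479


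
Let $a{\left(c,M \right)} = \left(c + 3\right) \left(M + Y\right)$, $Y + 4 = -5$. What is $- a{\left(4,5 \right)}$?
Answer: $28$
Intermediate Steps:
$Y = -9$ ($Y = -4 - 5 = -9$)
$a{\left(c,M \right)} = \left(-9 + M\right) \left(3 + c\right)$ ($a{\left(c,M \right)} = \left(c + 3\right) \left(M - 9\right) = \left(3 + c\right) \left(-9 + M\right) = \left(-9 + M\right) \left(3 + c\right)$)
$- a{\left(4,5 \right)} = - (-27 - 36 + 3 \cdot 5 + 5 \cdot 4) = - (-27 - 36 + 15 + 20) = \left(-1\right) \left(-28\right) = 28$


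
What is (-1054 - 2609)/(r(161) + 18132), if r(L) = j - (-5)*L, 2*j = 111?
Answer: -7326/37985 ≈ -0.19287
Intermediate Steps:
j = 111/2 (j = (½)*111 = 111/2 ≈ 55.500)
r(L) = 111/2 + 5*L (r(L) = 111/2 - (-5)*L = 111/2 + 5*L)
(-1054 - 2609)/(r(161) + 18132) = (-1054 - 2609)/((111/2 + 5*161) + 18132) = -3663/((111/2 + 805) + 18132) = -3663/(1721/2 + 18132) = -3663/37985/2 = -3663*2/37985 = -7326/37985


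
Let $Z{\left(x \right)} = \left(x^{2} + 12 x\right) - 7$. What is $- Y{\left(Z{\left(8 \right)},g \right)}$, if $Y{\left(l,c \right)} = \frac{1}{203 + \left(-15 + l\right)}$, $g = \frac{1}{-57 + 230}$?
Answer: $- \frac{1}{341} \approx -0.0029326$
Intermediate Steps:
$Z{\left(x \right)} = -7 + x^{2} + 12 x$
$g = \frac{1}{173} \approx 0.0057803$
$Y{\left(l,c \right)} = \frac{1}{188 + l}$
$- Y{\left(Z{\left(8 \right)},g \right)} = - \frac{1}{188 + \left(-7 + 8^{2} + 12 \cdot 8\right)} = - \frac{1}{188 + \left(-7 + 64 + 96\right)} = - \frac{1}{188 + 153} = - \frac{1}{341}$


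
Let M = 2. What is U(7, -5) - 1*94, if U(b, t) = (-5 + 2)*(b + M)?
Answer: -121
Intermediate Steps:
U(b, t) = -6 - 3*b (U(b, t) = (-5 + 2)*(b + 2) = -3*(2 + b) = -6 - 3*b)
U(7, -5) - 1*94 = (-6 - 3*7) - 1*94 = (-6 - 21) - 94 = -27 - 94 = -121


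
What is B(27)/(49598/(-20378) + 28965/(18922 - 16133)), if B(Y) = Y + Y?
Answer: 767262267/112979987 ≈ 6.7911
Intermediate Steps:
B(Y) = 2*Y
B(27)/(49598/(-20378) + 28965/(18922 - 16133)) = (2*27)/(49598/(-20378) + 28965/(18922 - 16133)) = 54/(49598*(-1/20378) + 28965/2789) = 54/(-24799/10189 + 28965*(1/2789)) = 54/(-24799/10189 + 28965/2789) = 54/(225959974/28417121) = 54*(28417121/225959974) = 767262267/112979987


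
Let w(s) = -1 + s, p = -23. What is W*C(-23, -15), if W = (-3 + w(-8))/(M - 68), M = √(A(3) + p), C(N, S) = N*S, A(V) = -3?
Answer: 9384/155 + 138*I*√26/155 ≈ 60.542 + 4.5398*I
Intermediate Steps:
M = I*√26 (M = √(-3 - 23) = √(-26) = I*√26 ≈ 5.099*I)
W = -12/(-68 + I*√26) (W = (-3 + (-1 - 8))/(I*√26 - 68) = (-3 - 9)/(-68 + I*√26) = -12/(-68 + I*√26) ≈ 0.17548 + 0.013159*I)
W*C(-23, -15) = (136/775 + 2*I*√26/775)*(-23*(-15)) = (136/775 + 2*I*√26/775)*345 = 9384/155 + 138*I*√26/155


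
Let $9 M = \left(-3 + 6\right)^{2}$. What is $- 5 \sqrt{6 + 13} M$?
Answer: $- 5 \sqrt{19} \approx -21.794$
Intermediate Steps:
$M = 1$ ($M = \frac{\left(-3 + 6\right)^{2}}{9} = \frac{3^{2}}{9} = \frac{1}{9} \cdot 9 = 1$)
$- 5 \sqrt{6 + 13} M = - 5 \sqrt{6 + 13} \cdot 1 = - 5 \sqrt{19} \cdot 1 = - 5 \sqrt{19}$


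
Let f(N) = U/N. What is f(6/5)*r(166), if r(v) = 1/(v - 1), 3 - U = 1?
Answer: 1/99 ≈ 0.010101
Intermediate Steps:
U = 2 (U = 3 - 1*1 = 3 - 1 = 2)
f(N) = 2/N
r(v) = 1/(-1 + v)
f(6/5)*r(166) = (2/((6/5)))/(-1 + 166) = (2/((6*(⅕))))/165 = (2/(6/5))*(1/165) = (2*(⅚))*(1/165) = (5/3)*(1/165) = 1/99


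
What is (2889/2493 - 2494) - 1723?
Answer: -1167788/277 ≈ -4215.8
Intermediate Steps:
(2889/2493 - 2494) - 1723 = (2889*(1/2493) - 2494) - 1723 = (321/277 - 2494) - 1723 = -690517/277 - 1723 = -1167788/277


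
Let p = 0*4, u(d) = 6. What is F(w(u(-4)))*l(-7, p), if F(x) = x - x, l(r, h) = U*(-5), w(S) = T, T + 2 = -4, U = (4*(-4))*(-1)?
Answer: 0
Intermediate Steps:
U = 16 (U = -16*(-1) = 16)
T = -6 (T = -2 - 4 = -6)
w(S) = -6
p = 0
l(r, h) = -80 (l(r, h) = 16*(-5) = -80)
F(x) = 0
F(w(u(-4)))*l(-7, p) = 0*(-80) = 0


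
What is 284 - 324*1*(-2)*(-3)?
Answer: -1660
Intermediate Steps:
284 - 324*1*(-2)*(-3) = 284 - (-648)*(-3) = 284 - 324*6 = 284 - 1944 = -1660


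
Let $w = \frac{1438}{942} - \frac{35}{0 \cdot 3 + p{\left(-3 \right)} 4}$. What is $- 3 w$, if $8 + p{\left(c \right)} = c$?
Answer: $- \frac{48121}{6908} \approx -6.966$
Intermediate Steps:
$p{\left(c \right)} = -8 + c$
$w = \frac{48121}{20724}$ ($w = \frac{1438}{942} - \frac{35}{0 \cdot 3 + \left(-8 - 3\right) 4} = 1438 \cdot \frac{1}{942} - \frac{35}{0 - 44} = \frac{719}{471} - \frac{35}{0 - 44} = \frac{719}{471} - \frac{35}{-44} = \frac{719}{471} - - \frac{35}{44} = \frac{719}{471} + \frac{35}{44} = \frac{48121}{20724} \approx 2.322$)
$- 3 w = \left(-3\right) \frac{48121}{20724} = - \frac{48121}{6908}$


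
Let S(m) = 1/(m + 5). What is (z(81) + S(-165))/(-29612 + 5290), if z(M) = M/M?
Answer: -159/3891520 ≈ -4.0858e-5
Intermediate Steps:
z(M) = 1
S(m) = 1/(5 + m)
(z(81) + S(-165))/(-29612 + 5290) = (1 + 1/(5 - 165))/(-29612 + 5290) = (1 + 1/(-160))/(-24322) = (1 - 1/160)*(-1/24322) = (159/160)*(-1/24322) = -159/3891520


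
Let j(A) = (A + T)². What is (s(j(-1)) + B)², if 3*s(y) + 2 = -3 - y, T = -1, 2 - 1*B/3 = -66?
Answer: 40401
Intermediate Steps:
B = 204 (B = 6 - 3*(-66) = 6 + 198 = 204)
j(A) = (-1 + A)² (j(A) = (A - 1)² = (-1 + A)²)
s(y) = -5/3 - y/3 (s(y) = -⅔ + (-3 - y)/3 = -⅔ + (-1 - y/3) = -5/3 - y/3)
(s(j(-1)) + B)² = ((-5/3 - (-1 - 1)²/3) + 204)² = ((-5/3 - ⅓*(-2)²) + 204)² = ((-5/3 - ⅓*4) + 204)² = ((-5/3 - 4/3) + 204)² = (-3 + 204)² = 201² = 40401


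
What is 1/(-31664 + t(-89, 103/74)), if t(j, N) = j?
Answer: -1/31753 ≈ -3.1493e-5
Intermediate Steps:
1/(-31664 + t(-89, 103/74)) = 1/(-31664 - 89) = 1/(-31753) = -1/31753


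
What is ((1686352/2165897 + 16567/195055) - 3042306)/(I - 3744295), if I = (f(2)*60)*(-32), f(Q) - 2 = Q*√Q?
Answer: 963480386938294413771477/1187010118056836138425675 - 987094831387623591168*√2/1187010118056836138425675 ≈ 0.81051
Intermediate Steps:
f(Q) = 2 + Q^(3/2) (f(Q) = 2 + Q*√Q = 2 + Q^(3/2))
I = -3840 - 3840*√2 (I = ((2 + 2^(3/2))*60)*(-32) = ((2 + 2*√2)*60)*(-32) = (120 + 120*√2)*(-32) = -3840 - 3840*√2 ≈ -9270.6)
((1686352/2165897 + 16567/195055) - 3042306)/(I - 3744295) = ((1686352/2165897 + 16567/195055) - 3042306)/((-3840 - 3840*√2) - 3744295) = ((1686352*(1/2165897) + 16567*(1/195055)) - 3042306)/(-3748135 - 3840*√2) = ((1686352/2165897 + 16567/195055) - 3042306)/(-3748135 - 3840*√2) = (364813804959/422469039335 - 3042306)/(-3748135 - 3840*√2) = -1285279728369301551/(422469039335*(-3748135 - 3840*√2))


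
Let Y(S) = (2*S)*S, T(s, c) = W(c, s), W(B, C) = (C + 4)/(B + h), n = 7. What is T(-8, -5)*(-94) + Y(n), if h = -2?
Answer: 310/7 ≈ 44.286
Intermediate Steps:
W(B, C) = (4 + C)/(-2 + B) (W(B, C) = (C + 4)/(B - 2) = (4 + C)/(-2 + B))
T(s, c) = (4 + s)/(-2 + c)
Y(S) = 2*S**2
T(-8, -5)*(-94) + Y(n) = ((4 - 8)/(-2 - 5))*(-94) + 2*7**2 = (-4/(-7))*(-94) + 2*49 = -1/7*(-4)*(-94) + 98 = (4/7)*(-94) + 98 = -376/7 + 98 = 310/7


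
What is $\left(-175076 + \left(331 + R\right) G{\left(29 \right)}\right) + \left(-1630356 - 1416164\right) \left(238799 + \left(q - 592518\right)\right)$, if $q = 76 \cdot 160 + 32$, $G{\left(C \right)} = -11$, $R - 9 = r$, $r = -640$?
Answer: $1040468664264$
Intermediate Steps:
$R = -631$ ($R = 9 - 640 = -631$)
$q = 12192$ ($q = 12160 + 32 = 12192$)
$\left(-175076 + \left(331 + R\right) G{\left(29 \right)}\right) + \left(-1630356 - 1416164\right) \left(238799 + \left(q - 592518\right)\right) = \left(-175076 + \left(331 - 631\right) \left(-11\right)\right) + \left(-1630356 - 1416164\right) \left(238799 + \left(12192 - 592518\right)\right) = \left(-175076 - -3300\right) - 3046520 \left(238799 + \left(12192 - 592518\right)\right) = \left(-175076 + 3300\right) - 3046520 \left(238799 - 580326\right) = -171776 - -1040468836040 = -171776 + 1040468836040 = 1040468664264$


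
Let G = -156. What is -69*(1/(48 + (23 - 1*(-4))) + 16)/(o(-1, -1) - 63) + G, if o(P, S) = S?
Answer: -221977/1600 ≈ -138.74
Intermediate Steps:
-69*(1/(48 + (23 - 1*(-4))) + 16)/(o(-1, -1) - 63) + G = -69*(1/(48 + (23 - 1*(-4))) + 16)/(-1 - 63) - 156 = -69*(1/(48 + (23 + 4)) + 16)/(-64) - 156 = -69*(1/(48 + 27) + 16)*(-1)/64 - 156 = -69*(1/75 + 16)*(-1)/64 - 156 = -27623*(-1)/(25*64) - 156 = -69*(-1201/4800) - 156 = 27623/1600 - 156 = -221977/1600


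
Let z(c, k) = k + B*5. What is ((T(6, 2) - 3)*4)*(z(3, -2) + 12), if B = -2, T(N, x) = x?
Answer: 0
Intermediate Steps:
z(c, k) = -10 + k (z(c, k) = k - 2*5 = k - 10 = -10 + k)
((T(6, 2) - 3)*4)*(z(3, -2) + 12) = ((2 - 3)*4)*((-10 - 2) + 12) = (-1*4)*(-12 + 12) = -4*0 = 0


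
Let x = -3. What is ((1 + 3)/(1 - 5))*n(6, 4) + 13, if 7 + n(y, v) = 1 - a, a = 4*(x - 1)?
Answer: 3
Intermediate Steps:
a = -16 (a = 4*(-3 - 1) = 4*(-4) = -16)
n(y, v) = 10 (n(y, v) = -7 + (1 - 1*(-16)) = -7 + (1 + 16) = -7 + 17 = 10)
((1 + 3)/(1 - 5))*n(6, 4) + 13 = ((1 + 3)/(1 - 5))*10 + 13 = (4/(-4))*10 + 13 = (4*(-¼))*10 + 13 = -1*10 + 13 = -10 + 13 = 3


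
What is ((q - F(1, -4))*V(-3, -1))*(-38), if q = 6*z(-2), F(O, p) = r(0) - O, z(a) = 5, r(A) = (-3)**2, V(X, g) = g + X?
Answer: 3344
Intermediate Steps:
V(X, g) = X + g
r(A) = 9
F(O, p) = 9 - O
q = 30 (q = 6*5 = 30)
((q - F(1, -4))*V(-3, -1))*(-38) = ((30 - (9 - 1*1))*(-3 - 1))*(-38) = ((30 - (9 - 1))*(-4))*(-38) = ((30 - 8)*(-4))*(-38) = (22*(-4))*(-38) = -88*(-38) = 3344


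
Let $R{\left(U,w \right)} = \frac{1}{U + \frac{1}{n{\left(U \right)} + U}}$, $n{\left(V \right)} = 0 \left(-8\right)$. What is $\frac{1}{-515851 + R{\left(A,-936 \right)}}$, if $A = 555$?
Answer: $- \frac{308026}{158895519571} \approx -1.9385 \cdot 10^{-6}$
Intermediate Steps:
$n{\left(V \right)} = 0$
$R{\left(U,w \right)} = \frac{1}{U + \frac{1}{U}}$ ($R{\left(U,w \right)} = \frac{1}{U + \frac{1}{0 + U}} = \frac{1}{U + \frac{1}{U}}$)
$\frac{1}{-515851 + R{\left(A,-936 \right)}} = \frac{1}{-515851 + \frac{555}{1 + 555^{2}}} = \frac{1}{-515851 + \frac{555}{1 + 308025}} = \frac{1}{-515851 + \frac{555}{308026}} = \frac{1}{- \frac{158895519571}{308026}} = - \frac{308026}{158895519571}$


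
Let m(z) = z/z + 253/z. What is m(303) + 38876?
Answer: 11779984/303 ≈ 38878.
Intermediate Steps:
m(z) = 1 + 253/z
m(303) + 38876 = (253 + 303)/303 + 38876 = (1/303)*556 + 38876 = 556/303 + 38876 = 11779984/303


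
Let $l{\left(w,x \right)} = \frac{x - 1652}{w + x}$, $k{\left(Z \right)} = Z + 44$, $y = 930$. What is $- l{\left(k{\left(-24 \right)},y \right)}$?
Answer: $\frac{19}{25} \approx 0.76$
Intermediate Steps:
$k{\left(Z \right)} = 44 + Z$
$l{\left(w,x \right)} = \frac{-1652 + x}{w + x}$
$- l{\left(k{\left(-24 \right)},y \right)} = - \frac{-1652 + 930}{\left(44 - 24\right) + 930} = - \frac{-722}{20 + 930} = - \frac{-722}{950} = \left(-1\right) \left(- \frac{19}{25}\right) = \frac{19}{25}$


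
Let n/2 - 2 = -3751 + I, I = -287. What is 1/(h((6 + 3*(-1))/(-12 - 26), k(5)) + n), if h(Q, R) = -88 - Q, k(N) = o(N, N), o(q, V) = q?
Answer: -38/310077 ≈ -0.00012255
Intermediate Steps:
k(N) = N
n = -8072 (n = 4 + 2*(-3751 - 287) = 4 + 2*(-4038) = 4 - 8076 = -8072)
1/(h((6 + 3*(-1))/(-12 - 26), k(5)) + n) = 1/((-88 - (6 + 3*(-1))/(-12 - 26)) - 8072) = 1/((-88 - (6 - 3)/(-38)) - 8072) = 1/((-88 - 3*(-1)/38) - 8072) = 1/((-88 - 1*(-3/38)) - 8072) = 1/((-88 + 3/38) - 8072) = 1/(-3341/38 - 8072) = 1/(-310077/38) = -38/310077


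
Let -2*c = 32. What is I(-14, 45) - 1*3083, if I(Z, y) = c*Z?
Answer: -2859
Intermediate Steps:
c = -16 (c = -½*32 = -16)
I(Z, y) = -16*Z
I(-14, 45) - 1*3083 = -16*(-14) - 1*3083 = 224 - 3083 = -2859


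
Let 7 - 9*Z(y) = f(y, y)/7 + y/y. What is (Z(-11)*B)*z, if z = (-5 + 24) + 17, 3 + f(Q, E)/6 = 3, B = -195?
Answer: -4680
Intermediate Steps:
f(Q, E) = 0 (f(Q, E) = -18 + 6*3 = -18 + 18 = 0)
Z(y) = ⅔ (Z(y) = 7/9 - (0/7 + y/y)/9 = 7/9 - (0*(⅐) + 1)/9 = 7/9 - (0 + 1)/9 = 7/9 - ⅑*1 = 7/9 - ⅑ = ⅔)
z = 36 (z = 19 + 17 = 36)
(Z(-11)*B)*z = ((⅔)*(-195))*36 = -130*36 = -4680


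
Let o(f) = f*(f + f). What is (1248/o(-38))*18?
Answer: 2808/361 ≈ 7.7784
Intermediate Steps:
o(f) = 2*f² (o(f) = f*(2*f) = 2*f²)
(1248/o(-38))*18 = (1248/((2*(-38)²)))*18 = (1248/((2*1444)))*18 = (1248/2888)*18 = (1248*(1/2888))*18 = (156/361)*18 = 2808/361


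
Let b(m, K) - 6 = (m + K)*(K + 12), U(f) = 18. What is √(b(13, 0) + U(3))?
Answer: 6*√5 ≈ 13.416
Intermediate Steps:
b(m, K) = 6 + (12 + K)*(K + m) (b(m, K) = 6 + (m + K)*(K + 12) = 6 + (K + m)*(12 + K) = 6 + (12 + K)*(K + m))
√(b(13, 0) + U(3)) = √((6 + 0² + 12*0 + 12*13 + 0*13) + 18) = √((6 + 0 + 0 + 156 + 0) + 18) = √(162 + 18) = √180 = 6*√5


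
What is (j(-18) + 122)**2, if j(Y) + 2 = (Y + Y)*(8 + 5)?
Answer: 121104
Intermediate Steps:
j(Y) = -2 + 26*Y (j(Y) = -2 + (Y + Y)*(8 + 5) = -2 + (2*Y)*13 = -2 + 26*Y)
(j(-18) + 122)**2 = ((-2 + 26*(-18)) + 122)**2 = ((-2 - 468) + 122)**2 = (-470 + 122)**2 = (-348)**2 = 121104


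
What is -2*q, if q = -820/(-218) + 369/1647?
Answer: -158998/19947 ≈ -7.9710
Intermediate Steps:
q = 79499/19947 (q = -820*(-1/218) + 369*(1/1647) = 410/109 + 41/183 = 79499/19947 ≈ 3.9855)
-2*q = -2*79499/19947 = -158998/19947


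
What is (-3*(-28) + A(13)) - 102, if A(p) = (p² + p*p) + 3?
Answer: 323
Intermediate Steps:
A(p) = 3 + 2*p² (A(p) = (p² + p²) + 3 = 2*p² + 3 = 3 + 2*p²)
(-3*(-28) + A(13)) - 102 = (-3*(-28) + (3 + 2*13²)) - 102 = (84 + (3 + 2*169)) - 102 = (84 + (3 + 338)) - 102 = (84 + 341) - 102 = 425 - 102 = 323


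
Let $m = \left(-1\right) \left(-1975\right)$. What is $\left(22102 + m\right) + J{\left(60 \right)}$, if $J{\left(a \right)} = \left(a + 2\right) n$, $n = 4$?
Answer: $24325$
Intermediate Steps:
$m = 1975$
$J{\left(a \right)} = 8 + 4 a$ ($J{\left(a \right)} = \left(a + 2\right) 4 = \left(2 + a\right) 4 = 8 + 4 a$)
$\left(22102 + m\right) + J{\left(60 \right)} = \left(22102 + 1975\right) + \left(8 + 4 \cdot 60\right) = 24077 + \left(8 + 240\right) = 24077 + 248 = 24325$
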